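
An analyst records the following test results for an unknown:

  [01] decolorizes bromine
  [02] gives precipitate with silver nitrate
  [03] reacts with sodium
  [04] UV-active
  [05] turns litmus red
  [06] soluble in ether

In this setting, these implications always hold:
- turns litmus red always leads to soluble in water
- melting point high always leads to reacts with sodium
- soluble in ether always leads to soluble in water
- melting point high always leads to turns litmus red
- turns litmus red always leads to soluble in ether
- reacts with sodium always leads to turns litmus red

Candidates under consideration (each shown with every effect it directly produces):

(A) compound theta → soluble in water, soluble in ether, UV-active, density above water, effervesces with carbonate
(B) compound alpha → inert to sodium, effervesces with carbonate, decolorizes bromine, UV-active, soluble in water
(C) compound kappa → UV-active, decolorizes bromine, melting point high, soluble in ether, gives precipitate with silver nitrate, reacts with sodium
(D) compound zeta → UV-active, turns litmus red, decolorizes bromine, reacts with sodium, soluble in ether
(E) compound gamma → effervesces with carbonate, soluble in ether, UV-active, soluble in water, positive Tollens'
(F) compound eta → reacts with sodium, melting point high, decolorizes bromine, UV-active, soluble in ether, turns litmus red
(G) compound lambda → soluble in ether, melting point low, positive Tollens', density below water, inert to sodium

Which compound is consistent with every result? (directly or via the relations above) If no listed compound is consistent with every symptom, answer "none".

Per-candidate check:
(A) compound theta — decolorizes bromine ✗; gives precipitate with silver nitrate ✗; reacts with sodium ✗; UV-active ✓; turns litmus red ✗; soluble in ether ✓
(B) compound alpha — decolorizes bromine ✓; gives precipitate with silver nitrate ✗; reacts with sodium ✗; UV-active ✓; turns litmus red ✗; soluble in ether ✗
(C) compound kappa — accounts for every observation (turns litmus red via melting point high → turns litmus red)
(D) compound zeta — decolorizes bromine ✓; gives precipitate with silver nitrate ✗; reacts with sodium ✓; UV-active ✓; turns litmus red ✓; soluble in ether ✓
(E) compound gamma — does not account for decolorizes bromine, gives precipitate with silver nitrate, reacts with sodium, turns litmus red
(F) compound eta — does not account for gives precipitate with silver nitrate
(G) compound lambda — fails on decolorizes bromine, gives precipitate with silver nitrate, reacts with sodium, UV-active, turns litmus red (predicts inert to sodium, not reacts with sodium)
(C) alone accounts for all the evidence.

C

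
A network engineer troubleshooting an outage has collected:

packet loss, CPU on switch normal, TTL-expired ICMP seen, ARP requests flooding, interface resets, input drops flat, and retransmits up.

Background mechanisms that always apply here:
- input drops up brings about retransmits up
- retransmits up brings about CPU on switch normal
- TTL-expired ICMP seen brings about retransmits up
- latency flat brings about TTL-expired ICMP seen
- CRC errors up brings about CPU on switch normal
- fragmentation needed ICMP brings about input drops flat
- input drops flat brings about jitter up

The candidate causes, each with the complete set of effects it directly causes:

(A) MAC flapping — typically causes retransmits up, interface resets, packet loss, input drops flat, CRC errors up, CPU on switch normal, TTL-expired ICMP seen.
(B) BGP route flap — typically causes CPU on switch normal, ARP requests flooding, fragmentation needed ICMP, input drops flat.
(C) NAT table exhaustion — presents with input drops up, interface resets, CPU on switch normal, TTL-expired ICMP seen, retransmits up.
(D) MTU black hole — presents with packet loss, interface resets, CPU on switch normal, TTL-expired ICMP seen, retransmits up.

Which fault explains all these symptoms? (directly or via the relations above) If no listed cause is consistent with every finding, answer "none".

Testing each hypothesis:
(A) MAC flapping — does not account for ARP requests flooding
(B) BGP route flap — packet loss miss; CPU on switch normal match; TTL-expired ICMP seen miss; ARP requests flooding match; interface resets miss; input drops flat match; retransmits up miss
(C) NAT table exhaustion — fails on packet loss, ARP requests flooding, input drops flat (predicts input drops up, not input drops flat)
(D) MTU black hole — does not account for ARP requests flooding, input drops flat
Every candidate fails on at least one observation.

none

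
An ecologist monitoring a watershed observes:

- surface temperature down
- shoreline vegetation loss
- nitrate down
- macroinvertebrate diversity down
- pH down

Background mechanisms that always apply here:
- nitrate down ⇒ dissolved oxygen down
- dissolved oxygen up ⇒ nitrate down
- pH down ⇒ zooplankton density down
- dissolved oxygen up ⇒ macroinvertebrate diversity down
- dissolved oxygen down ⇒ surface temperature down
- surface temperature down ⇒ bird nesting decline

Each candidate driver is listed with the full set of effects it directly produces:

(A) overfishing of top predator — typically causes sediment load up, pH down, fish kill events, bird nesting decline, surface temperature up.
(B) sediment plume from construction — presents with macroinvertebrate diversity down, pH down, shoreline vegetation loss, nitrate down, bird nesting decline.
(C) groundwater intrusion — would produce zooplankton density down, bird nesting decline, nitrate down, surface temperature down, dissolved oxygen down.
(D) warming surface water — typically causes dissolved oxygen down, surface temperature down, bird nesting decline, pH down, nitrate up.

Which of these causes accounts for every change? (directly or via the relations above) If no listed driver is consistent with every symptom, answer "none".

Checking each candidate against the observations:
(A) overfishing of top predator — surface temperature down -; shoreline vegetation loss -; nitrate down -; macroinvertebrate diversity down -; pH down +
(B) sediment plume from construction — surface temperature down + (via nitrate down → dissolved oxygen down → surface temperature down); shoreline vegetation loss +; nitrate down +; macroinvertebrate diversity down +; pH down +
(C) groundwater intrusion — does not account for shoreline vegetation loss, macroinvertebrate diversity down, pH down
(D) warming surface water — fails on shoreline vegetation loss, nitrate down, macroinvertebrate diversity down (predicts nitrate up, not nitrate down)
(B) alone accounts for all the evidence.

B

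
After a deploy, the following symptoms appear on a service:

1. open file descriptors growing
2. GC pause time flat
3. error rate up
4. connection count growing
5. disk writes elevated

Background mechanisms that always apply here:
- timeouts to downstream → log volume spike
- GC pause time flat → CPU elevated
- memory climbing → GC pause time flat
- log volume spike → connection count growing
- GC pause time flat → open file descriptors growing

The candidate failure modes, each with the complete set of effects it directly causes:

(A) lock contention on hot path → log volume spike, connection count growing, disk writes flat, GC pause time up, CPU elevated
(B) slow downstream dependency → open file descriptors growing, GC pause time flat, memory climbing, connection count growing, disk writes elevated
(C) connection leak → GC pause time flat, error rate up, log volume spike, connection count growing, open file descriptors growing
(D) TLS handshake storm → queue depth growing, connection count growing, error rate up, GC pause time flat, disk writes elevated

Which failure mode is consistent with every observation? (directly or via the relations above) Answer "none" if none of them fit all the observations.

For each candidate, compare predicted effects to what was observed:
(A) lock contention on hot path — open file descriptors growing NO; GC pause time flat NO; error rate up NO; connection count growing yes; disk writes elevated NO
(B) slow downstream dependency — open file descriptors growing yes; GC pause time flat yes; error rate up NO; connection count growing yes; disk writes elevated yes
(C) connection leak — open file descriptors growing yes; GC pause time flat yes; error rate up yes; connection count growing yes; disk writes elevated NO
(D) TLS handshake storm — open file descriptors growing yes (by GC pause time flat → open file descriptors growing); GC pause time flat yes; error rate up yes; connection count growing yes; disk writes elevated yes
Only (D) is consistent with every observation.

D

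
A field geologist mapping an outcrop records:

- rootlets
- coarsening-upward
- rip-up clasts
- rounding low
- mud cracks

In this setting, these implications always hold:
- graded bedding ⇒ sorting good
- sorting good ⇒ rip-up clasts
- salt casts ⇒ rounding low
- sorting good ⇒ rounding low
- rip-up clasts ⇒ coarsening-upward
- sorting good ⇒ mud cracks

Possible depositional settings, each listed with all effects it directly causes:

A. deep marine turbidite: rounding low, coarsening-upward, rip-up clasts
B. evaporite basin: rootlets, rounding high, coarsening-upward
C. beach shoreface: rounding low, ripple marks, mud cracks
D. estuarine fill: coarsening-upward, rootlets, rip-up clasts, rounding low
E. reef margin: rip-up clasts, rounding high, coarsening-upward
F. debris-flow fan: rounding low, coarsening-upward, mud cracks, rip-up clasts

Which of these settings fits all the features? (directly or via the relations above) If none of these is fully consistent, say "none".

For each candidate, compare predicted effects to what was observed:
(A) deep marine turbidite — rootlets -; coarsening-upward +; rip-up clasts +; rounding low +; mud cracks -
(B) evaporite basin — fails on rip-up clasts, rounding low, mud cracks (predicts rounding high, not rounding low)
(C) beach shoreface — rootlets -; coarsening-upward -; rip-up clasts -; rounding low +; mud cracks +
(D) estuarine fill — does not account for mud cracks
(E) reef margin — rootlets -; coarsening-upward +; rip-up clasts +; rounding low -; mud cracks -
(F) debris-flow fan — does not account for rootlets
None of the listed candidates fits everything.

none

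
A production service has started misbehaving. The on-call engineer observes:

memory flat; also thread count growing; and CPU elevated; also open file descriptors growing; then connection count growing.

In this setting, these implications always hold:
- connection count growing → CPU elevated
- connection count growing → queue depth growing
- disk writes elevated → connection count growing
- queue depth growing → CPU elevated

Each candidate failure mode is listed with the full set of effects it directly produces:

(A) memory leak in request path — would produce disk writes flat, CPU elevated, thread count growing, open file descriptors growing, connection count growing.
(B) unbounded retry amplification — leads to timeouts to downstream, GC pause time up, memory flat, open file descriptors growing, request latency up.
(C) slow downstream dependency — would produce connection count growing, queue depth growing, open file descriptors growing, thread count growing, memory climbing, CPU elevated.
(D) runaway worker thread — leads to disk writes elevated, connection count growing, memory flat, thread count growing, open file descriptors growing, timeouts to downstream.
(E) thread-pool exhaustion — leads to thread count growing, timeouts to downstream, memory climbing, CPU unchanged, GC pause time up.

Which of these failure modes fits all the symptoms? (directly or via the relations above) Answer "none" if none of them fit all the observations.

Checking each candidate against the observations:
(A) memory leak in request path — memory flat ✗; thread count growing ✓; CPU elevated ✓; open file descriptors growing ✓; connection count growing ✓
(B) unbounded retry amplification — does not account for thread count growing, CPU elevated, connection count growing
(C) slow downstream dependency — fails on memory flat (predicts memory climbing, not memory flat)
(D) runaway worker thread — memory flat ✓; thread count growing ✓; CPU elevated ✓ (through connection count growing → CPU elevated); open file descriptors growing ✓; connection count growing ✓
(E) thread-pool exhaustion — memory flat ✗; thread count growing ✓; CPU elevated ✗; open file descriptors growing ✗; connection count growing ✗
(D) is the only candidate with no mismatches.

D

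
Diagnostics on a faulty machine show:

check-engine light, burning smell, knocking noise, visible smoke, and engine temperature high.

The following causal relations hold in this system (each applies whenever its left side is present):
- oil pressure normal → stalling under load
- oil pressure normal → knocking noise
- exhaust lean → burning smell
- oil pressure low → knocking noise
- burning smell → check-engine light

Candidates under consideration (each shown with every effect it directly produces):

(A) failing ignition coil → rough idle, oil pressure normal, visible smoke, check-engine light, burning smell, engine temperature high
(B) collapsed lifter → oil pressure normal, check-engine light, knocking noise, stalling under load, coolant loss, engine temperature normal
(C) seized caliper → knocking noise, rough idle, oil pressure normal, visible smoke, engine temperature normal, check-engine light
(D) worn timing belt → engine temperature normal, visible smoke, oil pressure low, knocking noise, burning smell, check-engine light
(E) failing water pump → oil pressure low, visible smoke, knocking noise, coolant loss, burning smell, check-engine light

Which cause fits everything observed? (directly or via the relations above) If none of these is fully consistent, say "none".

For each candidate, compare predicted effects to what was observed:
(A) failing ignition coil — accounts for every observation (knocking noise by oil pressure normal → knocking noise)
(B) collapsed lifter — fails on burning smell, visible smoke, engine temperature high (predicts engine temperature normal, not engine temperature high)
(C) seized caliper — check-engine light ✓; burning smell ✗; knocking noise ✓; visible smoke ✓; engine temperature high ✗
(D) worn timing belt — fails on engine temperature high (predicts engine temperature normal, not engine temperature high)
(E) failing water pump — does not account for engine temperature high
(A) is the only candidate with no mismatches.

A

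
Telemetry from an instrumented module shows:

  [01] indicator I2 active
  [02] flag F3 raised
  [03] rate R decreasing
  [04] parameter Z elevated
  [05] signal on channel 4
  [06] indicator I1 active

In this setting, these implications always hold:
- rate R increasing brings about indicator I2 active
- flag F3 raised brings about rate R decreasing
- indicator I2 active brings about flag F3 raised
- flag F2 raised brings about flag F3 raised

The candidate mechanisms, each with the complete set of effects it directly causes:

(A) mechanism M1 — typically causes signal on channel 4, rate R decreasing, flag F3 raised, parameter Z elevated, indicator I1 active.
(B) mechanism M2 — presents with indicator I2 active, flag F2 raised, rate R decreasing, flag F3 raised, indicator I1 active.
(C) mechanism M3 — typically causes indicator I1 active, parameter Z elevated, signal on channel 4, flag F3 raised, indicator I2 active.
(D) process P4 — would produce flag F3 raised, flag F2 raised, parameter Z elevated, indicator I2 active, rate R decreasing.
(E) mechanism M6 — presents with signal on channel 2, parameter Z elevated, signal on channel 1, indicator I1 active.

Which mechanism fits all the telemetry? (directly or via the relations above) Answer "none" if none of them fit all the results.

Checking each candidate against the observations:
(A) mechanism M1 — does not account for indicator I2 active
(B) mechanism M2 — does not account for parameter Z elevated, signal on channel 4
(C) mechanism M3 — indicator I2 active yes; flag F3 raised yes; rate R decreasing yes (via flag F3 raised → rate R decreasing); parameter Z elevated yes; signal on channel 4 yes; indicator I1 active yes
(D) process P4 — indicator I2 active yes; flag F3 raised yes; rate R decreasing yes; parameter Z elevated yes; signal on channel 4 NO; indicator I1 active NO
(E) mechanism M6 — does not account for indicator I2 active, flag F3 raised, rate R decreasing, signal on channel 4
(C) alone accounts for all the evidence.

C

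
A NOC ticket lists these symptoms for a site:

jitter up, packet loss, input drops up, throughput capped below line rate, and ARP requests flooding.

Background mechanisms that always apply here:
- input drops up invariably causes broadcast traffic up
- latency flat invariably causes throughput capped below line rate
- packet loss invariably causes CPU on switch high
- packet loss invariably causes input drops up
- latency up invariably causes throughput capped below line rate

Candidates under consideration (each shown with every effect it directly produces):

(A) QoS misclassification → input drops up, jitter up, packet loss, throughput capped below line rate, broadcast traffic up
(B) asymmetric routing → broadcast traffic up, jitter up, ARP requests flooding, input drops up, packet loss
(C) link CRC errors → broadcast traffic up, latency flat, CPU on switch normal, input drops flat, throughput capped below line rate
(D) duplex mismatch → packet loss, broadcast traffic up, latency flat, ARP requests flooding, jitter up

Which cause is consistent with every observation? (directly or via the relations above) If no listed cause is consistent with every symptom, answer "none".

D

Checking each candidate against the observations:
(A) QoS misclassification — jitter up +; packet loss +; input drops up +; throughput capped below line rate +; ARP requests flooding -
(B) asymmetric routing — jitter up +; packet loss +; input drops up +; throughput capped below line rate -; ARP requests flooding +
(C) link CRC errors — jitter up -; packet loss -; input drops up -; throughput capped below line rate +; ARP requests flooding -
(D) duplex mismatch — jitter up +; packet loss +; input drops up + (through packet loss → input drops up); throughput capped below line rate + (through latency flat → throughput capped below line rate); ARP requests flooding +
(D) is the only candidate with no mismatches.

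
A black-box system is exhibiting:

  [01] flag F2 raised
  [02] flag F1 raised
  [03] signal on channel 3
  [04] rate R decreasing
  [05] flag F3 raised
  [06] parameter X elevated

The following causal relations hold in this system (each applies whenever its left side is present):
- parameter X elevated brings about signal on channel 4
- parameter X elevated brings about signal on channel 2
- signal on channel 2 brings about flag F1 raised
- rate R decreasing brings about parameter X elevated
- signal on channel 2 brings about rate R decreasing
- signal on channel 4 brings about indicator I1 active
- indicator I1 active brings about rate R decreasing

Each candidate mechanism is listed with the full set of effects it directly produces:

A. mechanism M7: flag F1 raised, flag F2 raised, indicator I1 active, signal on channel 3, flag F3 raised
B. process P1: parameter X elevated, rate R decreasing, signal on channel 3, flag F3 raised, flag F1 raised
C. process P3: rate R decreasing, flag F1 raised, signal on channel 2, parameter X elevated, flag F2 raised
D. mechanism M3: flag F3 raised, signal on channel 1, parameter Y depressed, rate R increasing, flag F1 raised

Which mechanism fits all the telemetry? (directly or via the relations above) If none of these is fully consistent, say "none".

Testing each hypothesis:
(A) mechanism M7 — flag F2 raised ✓; flag F1 raised ✓; signal on channel 3 ✓; rate R decreasing ✓ (by indicator I1 active → rate R decreasing); flag F3 raised ✓; parameter X elevated ✓ (by indicator I1 active → rate R decreasing → parameter X elevated)
(B) process P1 — does not account for flag F2 raised
(C) process P3 — does not account for signal on channel 3, flag F3 raised
(D) mechanism M3 — fails on flag F2 raised, signal on channel 3, rate R decreasing, parameter X elevated (predicts rate R increasing, not rate R decreasing)
(A) is the only candidate with no mismatches.

A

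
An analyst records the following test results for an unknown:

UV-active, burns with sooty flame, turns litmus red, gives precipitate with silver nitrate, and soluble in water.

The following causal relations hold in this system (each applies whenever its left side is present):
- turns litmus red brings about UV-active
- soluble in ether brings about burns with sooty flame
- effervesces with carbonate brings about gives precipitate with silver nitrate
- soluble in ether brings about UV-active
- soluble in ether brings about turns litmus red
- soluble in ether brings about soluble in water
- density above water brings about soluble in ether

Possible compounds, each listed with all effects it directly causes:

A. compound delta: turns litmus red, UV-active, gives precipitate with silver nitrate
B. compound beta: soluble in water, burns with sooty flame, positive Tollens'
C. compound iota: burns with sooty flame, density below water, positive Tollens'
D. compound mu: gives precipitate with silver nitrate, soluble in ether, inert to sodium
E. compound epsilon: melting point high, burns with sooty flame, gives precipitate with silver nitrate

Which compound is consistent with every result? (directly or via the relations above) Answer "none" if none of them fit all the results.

Per-candidate check:
(A) compound delta — does not account for burns with sooty flame, soluble in water
(B) compound beta — does not account for UV-active, turns litmus red, gives precipitate with silver nitrate
(C) compound iota — UV-active ✗; burns with sooty flame ✓; turns litmus red ✗; gives precipitate with silver nitrate ✗; soluble in water ✗
(D) compound mu — UV-active ✓ (through soluble in ether → UV-active); burns with sooty flame ✓ (through soluble in ether → burns with sooty flame); turns litmus red ✓ (through soluble in ether → turns litmus red); gives precipitate with silver nitrate ✓; soluble in water ✓ (through soluble in ether → soluble in water)
(E) compound epsilon — does not account for UV-active, turns litmus red, soluble in water
Only (D) is consistent with every observation.

D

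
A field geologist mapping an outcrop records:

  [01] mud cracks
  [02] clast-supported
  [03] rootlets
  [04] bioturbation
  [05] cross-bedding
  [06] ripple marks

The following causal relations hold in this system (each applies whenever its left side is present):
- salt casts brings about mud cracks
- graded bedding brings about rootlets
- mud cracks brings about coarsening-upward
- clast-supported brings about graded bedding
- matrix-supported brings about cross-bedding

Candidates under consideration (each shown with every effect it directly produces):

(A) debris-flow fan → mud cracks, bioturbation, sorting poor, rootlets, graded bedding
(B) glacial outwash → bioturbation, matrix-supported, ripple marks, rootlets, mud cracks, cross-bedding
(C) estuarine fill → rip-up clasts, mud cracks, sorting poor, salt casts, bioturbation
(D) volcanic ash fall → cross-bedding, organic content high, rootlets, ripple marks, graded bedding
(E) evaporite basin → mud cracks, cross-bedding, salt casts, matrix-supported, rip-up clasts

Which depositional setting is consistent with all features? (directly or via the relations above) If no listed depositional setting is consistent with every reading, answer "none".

Per-candidate check:
(A) debris-flow fan — mud cracks +; clast-supported -; rootlets +; bioturbation +; cross-bedding -; ripple marks -
(B) glacial outwash — mud cracks +; clast-supported -; rootlets +; bioturbation +; cross-bedding +; ripple marks +
(C) estuarine fill — mud cracks +; clast-supported -; rootlets -; bioturbation +; cross-bedding -; ripple marks -
(D) volcanic ash fall — mud cracks -; clast-supported -; rootlets +; bioturbation -; cross-bedding +; ripple marks +
(E) evaporite basin — fails on clast-supported, rootlets, bioturbation, ripple marks (predicts matrix-supported, not clast-supported)
No candidate is consistent with all observations.

none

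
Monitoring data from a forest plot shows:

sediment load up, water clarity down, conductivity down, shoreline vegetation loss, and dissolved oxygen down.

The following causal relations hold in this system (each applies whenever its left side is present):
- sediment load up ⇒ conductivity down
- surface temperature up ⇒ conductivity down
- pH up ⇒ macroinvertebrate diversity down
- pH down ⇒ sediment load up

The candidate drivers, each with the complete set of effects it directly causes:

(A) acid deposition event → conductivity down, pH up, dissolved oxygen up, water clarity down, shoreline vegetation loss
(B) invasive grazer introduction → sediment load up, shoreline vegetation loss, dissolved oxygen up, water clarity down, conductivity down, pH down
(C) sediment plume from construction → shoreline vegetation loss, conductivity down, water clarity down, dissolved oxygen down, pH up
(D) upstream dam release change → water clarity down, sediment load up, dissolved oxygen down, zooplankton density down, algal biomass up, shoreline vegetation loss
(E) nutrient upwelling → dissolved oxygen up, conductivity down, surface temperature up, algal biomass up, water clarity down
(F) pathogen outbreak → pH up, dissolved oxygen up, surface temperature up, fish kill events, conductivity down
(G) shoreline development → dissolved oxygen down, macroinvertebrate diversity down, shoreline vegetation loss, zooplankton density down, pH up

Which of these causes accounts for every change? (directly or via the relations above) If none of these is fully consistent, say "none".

D

Per-candidate check:
(A) acid deposition event — fails on sediment load up, dissolved oxygen down (predicts dissolved oxygen up, not dissolved oxygen down)
(B) invasive grazer introduction — sediment load up match; water clarity down match; conductivity down match; shoreline vegetation loss match; dissolved oxygen down miss
(C) sediment plume from construction — does not account for sediment load up
(D) upstream dam release change — sediment load up match; water clarity down match; conductivity down match (through sediment load up → conductivity down); shoreline vegetation loss match; dissolved oxygen down match
(E) nutrient upwelling — sediment load up miss; water clarity down match; conductivity down match; shoreline vegetation loss miss; dissolved oxygen down miss
(F) pathogen outbreak — sediment load up miss; water clarity down miss; conductivity down match; shoreline vegetation loss miss; dissolved oxygen down miss
(G) shoreline development — sediment load up miss; water clarity down miss; conductivity down miss; shoreline vegetation loss match; dissolved oxygen down match
(D) alone accounts for all the evidence.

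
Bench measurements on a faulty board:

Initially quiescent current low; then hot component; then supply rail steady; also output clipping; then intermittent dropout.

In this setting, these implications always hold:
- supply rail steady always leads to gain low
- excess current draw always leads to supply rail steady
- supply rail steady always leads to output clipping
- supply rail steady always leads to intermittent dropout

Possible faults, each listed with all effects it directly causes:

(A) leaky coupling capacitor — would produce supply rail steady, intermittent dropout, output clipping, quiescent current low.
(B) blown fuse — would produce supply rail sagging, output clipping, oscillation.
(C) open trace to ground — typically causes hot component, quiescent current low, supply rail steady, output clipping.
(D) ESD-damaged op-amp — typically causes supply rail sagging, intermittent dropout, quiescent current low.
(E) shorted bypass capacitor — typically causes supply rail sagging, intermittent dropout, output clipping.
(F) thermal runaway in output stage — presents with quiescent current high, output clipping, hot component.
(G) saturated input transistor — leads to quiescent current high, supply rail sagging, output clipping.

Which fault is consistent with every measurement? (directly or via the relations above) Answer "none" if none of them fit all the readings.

C

Checking each candidate against the observations:
(A) leaky coupling capacitor — does not account for hot component
(B) blown fuse — fails on quiescent current low, hot component, supply rail steady, intermittent dropout (predicts supply rail sagging, not supply rail steady)
(C) open trace to ground — quiescent current low +; hot component +; supply rail steady +; output clipping +; intermittent dropout + (via supply rail steady → intermittent dropout)
(D) ESD-damaged op-amp — quiescent current low +; hot component -; supply rail steady -; output clipping -; intermittent dropout +
(E) shorted bypass capacitor — fails on quiescent current low, hot component, supply rail steady (predicts supply rail sagging, not supply rail steady)
(F) thermal runaway in output stage — fails on quiescent current low, supply rail steady, intermittent dropout (predicts quiescent current high, not quiescent current low)
(G) saturated input transistor — fails on quiescent current low, hot component, supply rail steady, intermittent dropout (predicts quiescent current high, not quiescent current low; predicts supply rail sagging, not supply rail steady)
Only (C) is consistent with every observation.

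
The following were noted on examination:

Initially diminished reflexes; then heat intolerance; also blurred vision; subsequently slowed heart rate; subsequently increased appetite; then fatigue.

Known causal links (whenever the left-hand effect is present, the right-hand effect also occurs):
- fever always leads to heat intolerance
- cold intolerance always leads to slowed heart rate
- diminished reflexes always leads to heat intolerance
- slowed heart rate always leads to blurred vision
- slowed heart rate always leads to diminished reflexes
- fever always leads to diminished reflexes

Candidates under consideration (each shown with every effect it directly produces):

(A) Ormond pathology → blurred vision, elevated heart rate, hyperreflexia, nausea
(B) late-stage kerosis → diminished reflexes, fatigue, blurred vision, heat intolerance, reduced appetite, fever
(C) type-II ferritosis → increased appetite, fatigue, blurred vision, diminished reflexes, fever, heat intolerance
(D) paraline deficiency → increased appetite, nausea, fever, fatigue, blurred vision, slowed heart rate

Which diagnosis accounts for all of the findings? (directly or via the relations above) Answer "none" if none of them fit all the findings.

D

For each candidate, compare predicted effects to what was observed:
(A) Ormond pathology — fails on diminished reflexes, heat intolerance, slowed heart rate, increased appetite, fatigue (predicts hyperreflexia, not diminished reflexes; predicts elevated heart rate, not slowed heart rate)
(B) late-stage kerosis — fails on slowed heart rate, increased appetite (predicts reduced appetite, not increased appetite)
(C) type-II ferritosis — does not account for slowed heart rate
(D) paraline deficiency — diminished reflexes yes (via fever → diminished reflexes); heat intolerance yes (via fever → heat intolerance); blurred vision yes; slowed heart rate yes; increased appetite yes; fatigue yes
Only (D) is consistent with every observation.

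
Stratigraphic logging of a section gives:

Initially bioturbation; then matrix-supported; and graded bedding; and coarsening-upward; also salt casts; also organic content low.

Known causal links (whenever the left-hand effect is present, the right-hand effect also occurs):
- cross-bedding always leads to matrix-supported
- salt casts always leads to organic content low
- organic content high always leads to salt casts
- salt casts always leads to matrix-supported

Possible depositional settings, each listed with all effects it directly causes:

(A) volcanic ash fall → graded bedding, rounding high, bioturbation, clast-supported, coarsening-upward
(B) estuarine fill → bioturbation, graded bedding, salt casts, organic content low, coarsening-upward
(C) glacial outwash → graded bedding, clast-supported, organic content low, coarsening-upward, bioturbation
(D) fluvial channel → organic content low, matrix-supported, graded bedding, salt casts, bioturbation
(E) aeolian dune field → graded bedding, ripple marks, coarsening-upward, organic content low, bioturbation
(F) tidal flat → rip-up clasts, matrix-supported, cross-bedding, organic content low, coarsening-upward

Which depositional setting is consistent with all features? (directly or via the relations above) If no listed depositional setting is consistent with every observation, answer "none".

B

For each candidate, compare predicted effects to what was observed:
(A) volcanic ash fall — bioturbation ✓; matrix-supported ✗; graded bedding ✓; coarsening-upward ✓; salt casts ✗; organic content low ✗
(B) estuarine fill — bioturbation ✓; matrix-supported ✓ (by salt casts → matrix-supported); graded bedding ✓; coarsening-upward ✓; salt casts ✓; organic content low ✓
(C) glacial outwash — bioturbation ✓; matrix-supported ✗; graded bedding ✓; coarsening-upward ✓; salt casts ✗; organic content low ✓
(D) fluvial channel — does not account for coarsening-upward
(E) aeolian dune field — does not account for matrix-supported, salt casts
(F) tidal flat — bioturbation ✗; matrix-supported ✓; graded bedding ✗; coarsening-upward ✓; salt casts ✗; organic content low ✓
Only (B) is consistent with every observation.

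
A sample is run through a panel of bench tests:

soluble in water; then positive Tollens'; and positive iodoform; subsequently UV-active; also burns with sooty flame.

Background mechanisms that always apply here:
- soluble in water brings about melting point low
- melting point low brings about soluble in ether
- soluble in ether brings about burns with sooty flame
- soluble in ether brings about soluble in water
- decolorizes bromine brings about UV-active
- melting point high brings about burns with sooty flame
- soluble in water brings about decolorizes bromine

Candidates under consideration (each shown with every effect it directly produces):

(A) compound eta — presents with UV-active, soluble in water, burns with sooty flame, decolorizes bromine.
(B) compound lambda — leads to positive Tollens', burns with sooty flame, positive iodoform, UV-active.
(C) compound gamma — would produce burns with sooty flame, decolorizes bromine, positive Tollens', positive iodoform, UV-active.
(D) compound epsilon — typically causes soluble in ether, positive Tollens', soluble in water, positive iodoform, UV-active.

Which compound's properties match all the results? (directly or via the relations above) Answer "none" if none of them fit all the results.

D

For each candidate, compare predicted effects to what was observed:
(A) compound eta — soluble in water yes; positive Tollens' NO; positive iodoform NO; UV-active yes; burns with sooty flame yes
(B) compound lambda — soluble in water NO; positive Tollens' yes; positive iodoform yes; UV-active yes; burns with sooty flame yes
(C) compound gamma — soluble in water NO; positive Tollens' yes; positive iodoform yes; UV-active yes; burns with sooty flame yes
(D) compound epsilon — accounts for every observation (burns with sooty flame by soluble in ether → burns with sooty flame)
Only (D) is consistent with every observation.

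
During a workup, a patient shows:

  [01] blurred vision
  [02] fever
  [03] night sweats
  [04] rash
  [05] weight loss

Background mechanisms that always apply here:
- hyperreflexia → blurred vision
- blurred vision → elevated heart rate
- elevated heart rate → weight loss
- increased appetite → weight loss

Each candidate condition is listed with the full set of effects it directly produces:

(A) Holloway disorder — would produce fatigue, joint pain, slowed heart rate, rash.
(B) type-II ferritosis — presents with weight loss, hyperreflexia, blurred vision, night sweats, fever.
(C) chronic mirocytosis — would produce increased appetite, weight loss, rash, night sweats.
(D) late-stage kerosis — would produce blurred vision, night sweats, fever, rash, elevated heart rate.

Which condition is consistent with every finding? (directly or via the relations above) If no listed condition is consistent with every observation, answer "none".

Checking each candidate against the observations:
(A) Holloway disorder — does not account for blurred vision, fever, night sweats, weight loss
(B) type-II ferritosis — blurred vision match; fever match; night sweats match; rash miss; weight loss match
(C) chronic mirocytosis — does not account for blurred vision, fever
(D) late-stage kerosis — blurred vision match; fever match; night sweats match; rash match; weight loss match (by elevated heart rate → weight loss)
Only (D) is consistent with every observation.

D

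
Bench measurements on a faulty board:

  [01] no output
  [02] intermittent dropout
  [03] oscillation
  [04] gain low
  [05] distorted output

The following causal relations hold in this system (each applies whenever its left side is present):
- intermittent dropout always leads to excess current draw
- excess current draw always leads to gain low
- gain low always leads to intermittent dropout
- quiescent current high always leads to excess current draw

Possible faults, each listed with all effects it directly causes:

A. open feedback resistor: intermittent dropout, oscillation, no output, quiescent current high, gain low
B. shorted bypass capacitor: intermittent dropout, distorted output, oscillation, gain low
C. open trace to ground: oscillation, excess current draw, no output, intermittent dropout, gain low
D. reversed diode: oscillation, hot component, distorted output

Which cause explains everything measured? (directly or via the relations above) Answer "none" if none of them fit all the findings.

none

Per-candidate check:
(A) open feedback resistor — no output match; intermittent dropout match; oscillation match; gain low match; distorted output miss
(B) shorted bypass capacitor — does not account for no output
(C) open trace to ground — does not account for distorted output
(D) reversed diode — no output miss; intermittent dropout miss; oscillation match; gain low miss; distorted output match
Every candidate fails on at least one observation.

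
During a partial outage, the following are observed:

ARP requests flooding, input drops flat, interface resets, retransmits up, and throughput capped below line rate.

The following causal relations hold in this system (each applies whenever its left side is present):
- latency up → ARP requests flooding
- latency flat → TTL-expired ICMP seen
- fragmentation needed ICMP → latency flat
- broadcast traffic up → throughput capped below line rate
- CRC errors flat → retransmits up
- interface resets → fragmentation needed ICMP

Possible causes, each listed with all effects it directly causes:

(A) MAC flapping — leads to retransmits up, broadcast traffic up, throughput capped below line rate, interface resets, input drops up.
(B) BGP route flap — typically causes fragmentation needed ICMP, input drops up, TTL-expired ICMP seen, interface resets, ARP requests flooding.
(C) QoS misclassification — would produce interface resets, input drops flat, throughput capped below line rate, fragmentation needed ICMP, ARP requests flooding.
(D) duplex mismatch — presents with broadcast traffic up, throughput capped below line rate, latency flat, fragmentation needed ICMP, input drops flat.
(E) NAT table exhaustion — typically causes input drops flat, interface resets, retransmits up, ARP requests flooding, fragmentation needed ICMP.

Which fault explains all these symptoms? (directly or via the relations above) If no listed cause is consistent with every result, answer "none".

none

Testing each hypothesis:
(A) MAC flapping — fails on ARP requests flooding, input drops flat (predicts input drops up, not input drops flat)
(B) BGP route flap — ARP requests flooding yes; input drops flat NO; interface resets yes; retransmits up NO; throughput capped below line rate NO
(C) QoS misclassification — ARP requests flooding yes; input drops flat yes; interface resets yes; retransmits up NO; throughput capped below line rate yes
(D) duplex mismatch — ARP requests flooding NO; input drops flat yes; interface resets NO; retransmits up NO; throughput capped below line rate yes
(E) NAT table exhaustion — ARP requests flooding yes; input drops flat yes; interface resets yes; retransmits up yes; throughput capped below line rate NO
Every candidate fails on at least one observation.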